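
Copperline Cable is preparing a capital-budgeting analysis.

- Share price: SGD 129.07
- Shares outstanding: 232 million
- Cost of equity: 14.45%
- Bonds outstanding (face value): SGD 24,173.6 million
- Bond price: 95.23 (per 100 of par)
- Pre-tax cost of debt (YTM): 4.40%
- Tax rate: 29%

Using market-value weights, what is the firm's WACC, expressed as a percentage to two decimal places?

Market value of equity E = 129.07 × 232m = 29944.24m. Market value of debt D = 24173.6m × 95.23/100 = 23020.51928m.
Total capital V = 29944.24 + 23020.51928 = 52964.75928.
Equity: weight = 29944.24/52964.75928 = 0.5654; cost = 14.45%.
Bonds outstanding: weight = 23020.51928/52964.75928 = 0.4346; after-tax cost = 4.4% × (1 − 29%) = 3.1240%.
WACC = 0.5654 × 14.4500% + 0.4346 × 3.1240% = 9.5273%.

9.53%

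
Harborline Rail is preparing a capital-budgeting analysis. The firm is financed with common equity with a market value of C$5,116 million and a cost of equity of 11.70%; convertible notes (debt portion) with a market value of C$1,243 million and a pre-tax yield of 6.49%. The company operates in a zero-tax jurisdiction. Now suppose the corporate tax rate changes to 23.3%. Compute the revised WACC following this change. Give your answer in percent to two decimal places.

10.39%

After the change:
Total capital V = 5116 + 1243 = 6359.
Equity: weight = 5116/6359 = 0.8045; cost = 11.7%.
Convertible notes (debt portion): weight = 1243/6359 = 0.1955; after-tax cost = 6.49% × (1 − 23.3%) = 4.9778%.
WACC = 0.8045 × 11.7000% + 0.1955 × 4.9778% = 10.3860%.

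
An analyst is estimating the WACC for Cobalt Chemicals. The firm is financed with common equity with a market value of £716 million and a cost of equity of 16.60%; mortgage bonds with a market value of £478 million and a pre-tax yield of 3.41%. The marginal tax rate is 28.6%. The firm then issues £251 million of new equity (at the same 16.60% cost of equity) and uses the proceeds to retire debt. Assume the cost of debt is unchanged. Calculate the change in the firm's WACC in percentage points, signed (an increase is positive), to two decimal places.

Current WACC:
Total capital V = 716 + 478 = 1194.
Equity: weight = 716/1194 = 0.5997; cost = 16.6%.
Mortgage bonds: weight = 478/1194 = 0.4003; after-tax cost = 3.41% × (1 − 28.6%) = 2.4347%.
WACC = 0.5997 × 16.6000% + 0.4003 × 2.4347% = 10.9292%.
After the change:
Total capital V = 967 + 227 = 1194.
Equity: weight = 967/1194 = 0.8099; cost = 16.6%.
Mortgage bonds: weight = 227/1194 = 0.1901; after-tax cost = 3.41% × (1 − 28.6%) = 2.4347%.
WACC = 0.8099 × 16.6000% + 0.1901 × 2.4347% = 13.9069%.
Change in WACC = 13.9069% − 10.9292% = 2.9778 pp.

+2.98 pp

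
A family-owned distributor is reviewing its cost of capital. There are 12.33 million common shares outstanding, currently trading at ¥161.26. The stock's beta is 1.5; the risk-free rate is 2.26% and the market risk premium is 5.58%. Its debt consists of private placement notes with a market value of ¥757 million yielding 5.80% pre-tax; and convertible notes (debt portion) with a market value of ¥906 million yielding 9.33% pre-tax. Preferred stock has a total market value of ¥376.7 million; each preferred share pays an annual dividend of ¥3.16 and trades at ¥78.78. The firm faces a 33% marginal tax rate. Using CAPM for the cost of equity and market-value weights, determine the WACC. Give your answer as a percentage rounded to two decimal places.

7.76%

Cost of equity via CAPM: Re = 2.26% + 1.5 × 5.58% = 10.6300%.
Cost of preferred: Rp = 3.16 / 78.78 = 4.0112%.
Market value of equity E = 161.26 × 12.33m = 1988.3358m.
Total capital V = 1988.3358 + 376.7 + 757 + 906 = 4028.0358.
Equity: weight = 1988.3358/4028.0358 = 0.4936; cost = 10.63%.
Preferred: weight = 376.7/4028.0358 = 0.0935; cost = 4.0112%.
Private placement notes: weight = 757/4028.0358 = 0.1879; after-tax cost = 5.8% × (1 − 33%) = 3.8860%.
Convertible notes (debt portion): weight = 906/4028.0358 = 0.2249; after-tax cost = 9.33% × (1 − 33%) = 6.2511%.
WACC = 0.4936 × 10.6300% + 0.0935 × 4.0112% + 0.1879 × 3.8860% + 0.2249 × 6.2511% = 7.7587%.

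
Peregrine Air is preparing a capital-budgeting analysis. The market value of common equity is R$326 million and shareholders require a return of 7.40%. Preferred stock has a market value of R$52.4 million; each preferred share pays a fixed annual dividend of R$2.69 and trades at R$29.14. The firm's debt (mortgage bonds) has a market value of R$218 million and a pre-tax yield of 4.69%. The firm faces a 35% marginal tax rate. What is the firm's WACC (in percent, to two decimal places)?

Cost of preferred: Rp = 2.69 / 29.14 = 9.2313%.
Total capital V = 326 + 52.4 + 218 = 596.4.
Equity: weight = 326/596.4 = 0.5466; cost = 7.4%.
Preferred: weight = 52.4/596.4 = 0.0879; cost = 9.2313%.
Mortgage bonds: weight = 218/596.4 = 0.3655; after-tax cost = 4.69% × (1 − 35%) = 3.0485%.
WACC = 0.5466 × 7.4000% + 0.0879 × 9.2313% + 0.3655 × 3.0485% = 5.9703%.

5.97%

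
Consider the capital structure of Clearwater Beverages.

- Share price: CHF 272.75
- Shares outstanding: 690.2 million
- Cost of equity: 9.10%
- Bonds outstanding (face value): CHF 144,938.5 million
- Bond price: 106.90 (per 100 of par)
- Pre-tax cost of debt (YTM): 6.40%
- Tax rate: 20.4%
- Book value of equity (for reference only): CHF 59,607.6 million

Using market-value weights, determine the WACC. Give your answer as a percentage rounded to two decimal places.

7.29%

Market value of equity E = 272.75 × 690.2m = 188252.05m. Market value of debt D = 144938.5m × 106.9/100 = 154939.2565m.
Total capital V = 188252.05 + 154939.2565 = 343191.3065.
Equity: weight = 188252.05/343191.3065 = 0.5485; cost = 9.1%.
Bonds outstanding: weight = 154939.2565/343191.3065 = 0.4515; after-tax cost = 6.4% × (1 − 20.4%) = 5.0944%.
WACC = 0.5485 × 9.1000% + 0.4515 × 5.0944% = 7.2916%.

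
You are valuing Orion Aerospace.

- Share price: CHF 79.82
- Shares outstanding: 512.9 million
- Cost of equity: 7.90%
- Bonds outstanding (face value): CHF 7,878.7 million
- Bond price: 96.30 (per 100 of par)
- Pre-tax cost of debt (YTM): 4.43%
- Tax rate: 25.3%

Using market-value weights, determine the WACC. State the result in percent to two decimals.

7.18%

Market value of equity E = 79.82 × 512.9m = 40939.678m. Market value of debt D = 7878.7m × 96.3/100 = 7587.1881m.
Total capital V = 40939.678 + 7587.1881 = 48526.8661.
Equity: weight = 40939.678/48526.8661 = 0.8436; cost = 7.9%.
Bonds outstanding: weight = 7587.1881/48526.8661 = 0.1564; after-tax cost = 4.43% × (1 − 25.3%) = 3.3092%.
WACC = 0.8436 × 7.9000% + 0.1564 × 3.3092% = 7.1822%.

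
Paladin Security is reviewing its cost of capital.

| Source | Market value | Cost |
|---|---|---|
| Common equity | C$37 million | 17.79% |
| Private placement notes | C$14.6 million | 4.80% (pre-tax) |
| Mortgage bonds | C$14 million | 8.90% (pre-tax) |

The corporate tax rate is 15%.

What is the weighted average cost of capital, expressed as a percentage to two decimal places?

12.56%

Total capital V = 37 + 14.6 + 14 = 65.6.
Equity: weight = 37/65.6 = 0.5640; cost = 17.79%.
Private placement notes: weight = 14.6/65.6 = 0.2226; after-tax cost = 4.8% × (1 − 15%) = 4.0800%.
Mortgage bonds: weight = 14/65.6 = 0.2134; after-tax cost = 8.9% × (1 − 15%) = 7.5650%.
WACC = 0.5640 × 17.7900% + 0.2226 × 4.0800% + 0.2134 × 7.5650% = 12.5565%.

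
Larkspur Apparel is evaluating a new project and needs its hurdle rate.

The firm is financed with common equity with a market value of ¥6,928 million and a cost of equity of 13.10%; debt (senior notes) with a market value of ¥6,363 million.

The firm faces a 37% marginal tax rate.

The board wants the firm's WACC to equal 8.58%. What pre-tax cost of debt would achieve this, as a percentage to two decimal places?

5.81%

Total capital V = 6928 + 6363 = 13291.
Equity weight = 6928/13291 = 0.5213.
Senior notes weight = 6363/13291 = 0.4787.
Equity contribution = 0.5213 × 13.1% = 6.8284%.
Remaining for debt = 8.58% − 6.8284% = 1.7516%.
Rd × (1 − 37%) × 0.4787 = 1.7516%  ⇒  Rd = 5.8074%.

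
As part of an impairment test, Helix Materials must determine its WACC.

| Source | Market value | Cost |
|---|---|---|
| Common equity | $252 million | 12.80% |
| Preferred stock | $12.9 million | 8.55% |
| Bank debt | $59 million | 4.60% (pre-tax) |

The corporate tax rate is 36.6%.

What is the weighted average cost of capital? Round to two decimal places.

Total capital V = 252 + 12.9 + 59 = 323.9.
Equity: weight = 252/323.9 = 0.7780; cost = 12.8%.
Preferred: weight = 12.9/323.9 = 0.0398; cost = 8.55%.
Bank debt: weight = 59/323.9 = 0.1822; after-tax cost = 4.6% × (1 − 36.6%) = 2.9164%.
WACC = 0.7780 × 12.8000% + 0.0398 × 8.5500% + 0.1822 × 2.9164% = 10.8304%.

10.83%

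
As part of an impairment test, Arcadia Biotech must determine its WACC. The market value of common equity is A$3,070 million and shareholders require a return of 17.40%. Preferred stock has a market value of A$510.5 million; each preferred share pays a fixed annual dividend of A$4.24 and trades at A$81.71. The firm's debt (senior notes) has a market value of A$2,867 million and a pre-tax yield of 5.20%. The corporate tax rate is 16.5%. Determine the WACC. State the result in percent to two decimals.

Cost of preferred: Rp = 4.24 / 81.71 = 5.1891%.
Total capital V = 3070 + 510.5 + 2867 = 6447.5.
Equity: weight = 3070/6447.5 = 0.4762; cost = 17.4%.
Preferred: weight = 510.5/6447.5 = 0.0792; cost = 5.1891%.
Senior notes: weight = 2867/6447.5 = 0.4447; after-tax cost = 5.2% × (1 − 16.5%) = 4.3420%.
WACC = 0.4762 × 17.4000% + 0.0792 × 5.1891% + 0.4447 × 4.3420% = 10.6267%.

10.63%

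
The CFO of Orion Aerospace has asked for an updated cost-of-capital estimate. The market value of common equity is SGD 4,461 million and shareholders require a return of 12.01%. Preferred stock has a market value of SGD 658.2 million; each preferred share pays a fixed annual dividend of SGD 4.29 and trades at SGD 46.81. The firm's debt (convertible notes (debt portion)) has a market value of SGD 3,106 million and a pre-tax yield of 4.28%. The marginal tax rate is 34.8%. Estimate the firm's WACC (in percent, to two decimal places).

Cost of preferred: Rp = 4.29 / 46.81 = 9.1647%.
Total capital V = 4461 + 658.2 + 3106 = 8225.2.
Equity: weight = 4461/8225.2 = 0.5424; cost = 12.01%.
Preferred: weight = 658.2/8225.2 = 0.0800; cost = 9.1647%.
Convertible notes (debt portion): weight = 3106/8225.2 = 0.3776; after-tax cost = 4.28% × (1 − 34.8%) = 2.7906%.
WACC = 0.5424 × 12.0100% + 0.0800 × 9.1647% + 0.3776 × 2.7906% = 8.3009%.

8.30%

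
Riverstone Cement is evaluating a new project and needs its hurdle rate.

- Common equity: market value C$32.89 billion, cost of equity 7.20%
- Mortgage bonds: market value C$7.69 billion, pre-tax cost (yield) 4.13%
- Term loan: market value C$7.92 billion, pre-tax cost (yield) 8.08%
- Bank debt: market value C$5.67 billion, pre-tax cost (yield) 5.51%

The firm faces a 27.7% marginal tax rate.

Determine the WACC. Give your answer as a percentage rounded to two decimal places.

Total capital V = 32.89 + 7.69 + 7.92 + 5.67 = 54.17.
Equity: weight = 32.89/54.17 = 0.6072; cost = 7.2%.
Mortgage bonds: weight = 7.69/54.17 = 0.1420; after-tax cost = 4.13% × (1 − 27.7%) = 2.9860%.
Term loan: weight = 7.92/54.17 = 0.1462; after-tax cost = 8.08% × (1 − 27.7%) = 5.8418%.
Bank debt: weight = 5.67/54.17 = 0.1047; after-tax cost = 5.51% × (1 − 27.7%) = 3.9837%.
WACC = 0.6072 × 7.2000% + 0.1420 × 2.9860% + 0.1462 × 5.8418% + 0.1047 × 3.9837% = 6.0666%.

6.07%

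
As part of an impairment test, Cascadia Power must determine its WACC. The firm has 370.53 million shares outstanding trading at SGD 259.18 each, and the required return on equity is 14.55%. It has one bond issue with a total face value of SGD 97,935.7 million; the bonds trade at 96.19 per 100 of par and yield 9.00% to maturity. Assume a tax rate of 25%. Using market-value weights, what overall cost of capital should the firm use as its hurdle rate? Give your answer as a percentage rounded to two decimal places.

10.69%

Market value of equity E = 259.18 × 370.53m = 96033.9654m. Market value of debt D = 97935.7m × 96.19/100 = 94204.34983m.
Total capital V = 96033.9654 + 94204.34983 = 190238.31523.
Equity: weight = 96033.9654/190238.31523 = 0.5048; cost = 14.55%.
Bonds outstanding: weight = 94204.34983/190238.31523 = 0.4952; after-tax cost = 9% × (1 − 25%) = 6.7500%.
WACC = 0.5048 × 14.5500% + 0.4952 × 6.7500% = 10.6875%.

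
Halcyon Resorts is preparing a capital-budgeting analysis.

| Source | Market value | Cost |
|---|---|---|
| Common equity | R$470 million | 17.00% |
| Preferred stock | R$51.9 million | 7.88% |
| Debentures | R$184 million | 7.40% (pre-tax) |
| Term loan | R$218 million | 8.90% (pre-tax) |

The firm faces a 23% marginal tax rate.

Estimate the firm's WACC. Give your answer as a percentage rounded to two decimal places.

11.84%

Total capital V = 470 + 51.9 + 184 + 218 = 923.9.
Equity: weight = 470/923.9 = 0.5087; cost = 17%.
Preferred: weight = 51.9/923.9 = 0.0562; cost = 7.88%.
Debentures: weight = 184/923.9 = 0.1992; after-tax cost = 7.4% × (1 − 23%) = 5.6980%.
Term loan: weight = 218/923.9 = 0.2360; after-tax cost = 8.9% × (1 − 23%) = 6.8530%.
WACC = 0.5087 × 17.0000% + 0.0562 × 7.8800% + 0.1992 × 5.6980% + 0.2360 × 6.8530% = 11.8426%.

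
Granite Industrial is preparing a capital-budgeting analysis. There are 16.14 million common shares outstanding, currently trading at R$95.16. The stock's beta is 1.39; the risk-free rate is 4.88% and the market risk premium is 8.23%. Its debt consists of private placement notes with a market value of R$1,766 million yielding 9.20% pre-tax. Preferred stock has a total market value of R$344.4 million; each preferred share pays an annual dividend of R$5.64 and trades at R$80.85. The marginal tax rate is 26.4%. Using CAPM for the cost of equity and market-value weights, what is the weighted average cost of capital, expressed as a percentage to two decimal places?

Cost of equity via CAPM: Re = 4.88% + 1.39 × 8.23% = 16.3197%.
Cost of preferred: Rp = 5.64 / 80.85 = 6.9759%.
Market value of equity E = 95.16 × 16.14m = 1535.8824m.
Total capital V = 1535.8824 + 344.4 + 1766 = 3646.2824.
Equity: weight = 1535.8824/3646.2824 = 0.4212; cost = 16.3197%.
Preferred: weight = 344.4/3646.2824 = 0.0945; cost = 6.9759%.
Private placement notes: weight = 1766/3646.2824 = 0.4843; after-tax cost = 9.2% × (1 − 26.4%) = 6.7712%.
WACC = 0.4212 × 16.3197% + 0.0945 × 6.9759% + 0.4843 × 6.7712% = 10.8125%.

10.81%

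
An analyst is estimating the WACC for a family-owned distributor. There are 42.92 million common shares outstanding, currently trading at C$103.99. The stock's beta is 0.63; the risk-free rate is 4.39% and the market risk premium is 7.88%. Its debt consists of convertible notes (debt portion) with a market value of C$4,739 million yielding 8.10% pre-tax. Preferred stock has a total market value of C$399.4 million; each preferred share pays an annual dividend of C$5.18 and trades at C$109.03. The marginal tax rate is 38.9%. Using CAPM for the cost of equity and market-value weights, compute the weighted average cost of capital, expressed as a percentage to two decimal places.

Cost of equity via CAPM: Re = 4.39% + 0.63 × 7.88% = 9.3544%.
Cost of preferred: Rp = 5.18 / 109.03 = 4.7510%.
Market value of equity E = 103.99 × 42.92m = 4463.2508m.
Total capital V = 4463.2508 + 399.4 + 4739 = 9601.6508.
Equity: weight = 4463.2508/9601.6508 = 0.4648; cost = 9.3544%.
Preferred: weight = 399.4/9601.6508 = 0.0416; cost = 4.751%.
Convertible notes (debt portion): weight = 4739/9601.6508 = 0.4936; after-tax cost = 8.1% × (1 − 38.9%) = 4.9491%.
WACC = 0.4648 × 9.3544% + 0.0416 × 4.7510% + 0.4936 × 4.9491% = 6.9886%.

6.99%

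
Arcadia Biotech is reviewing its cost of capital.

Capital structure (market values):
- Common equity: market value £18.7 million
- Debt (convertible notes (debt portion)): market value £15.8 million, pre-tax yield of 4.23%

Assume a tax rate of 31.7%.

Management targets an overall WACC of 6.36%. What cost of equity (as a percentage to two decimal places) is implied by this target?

9.29%

Total capital V = 18.7 + 15.8 = 34.5.
Equity weight = 18.7/34.5 = 0.5420.
Convertible notes (debt portion) weight = 15.8/34.5 = 0.4580.
Debt contribution = 0.4580 × 4.23% × (1 − 31.7%) = 1.3231%.
Required equity contribution = 6.36% − 1.3231% = 5.0369%.
Re = 5.0369% / 0.5420 = 9.2926%.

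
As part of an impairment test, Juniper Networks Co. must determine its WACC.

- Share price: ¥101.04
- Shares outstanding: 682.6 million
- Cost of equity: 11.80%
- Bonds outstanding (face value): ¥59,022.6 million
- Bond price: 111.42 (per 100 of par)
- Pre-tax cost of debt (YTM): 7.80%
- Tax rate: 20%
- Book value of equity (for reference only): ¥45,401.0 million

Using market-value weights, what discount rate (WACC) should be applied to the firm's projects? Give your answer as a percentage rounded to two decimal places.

Market value of equity E = 101.04 × 682.6m = 68969.904m. Market value of debt D = 59022.6m × 111.42/100 = 65762.98092m.
Total capital V = 68969.904 + 65762.98092 = 134732.88492.
Equity: weight = 68969.904/134732.88492 = 0.5119; cost = 11.8%.
Bonds outstanding: weight = 65762.98092/134732.88492 = 0.4881; after-tax cost = 7.8% × (1 − 20%) = 6.2400%.
WACC = 0.5119 × 11.8000% + 0.4881 × 6.2400% = 9.0862%.

9.09%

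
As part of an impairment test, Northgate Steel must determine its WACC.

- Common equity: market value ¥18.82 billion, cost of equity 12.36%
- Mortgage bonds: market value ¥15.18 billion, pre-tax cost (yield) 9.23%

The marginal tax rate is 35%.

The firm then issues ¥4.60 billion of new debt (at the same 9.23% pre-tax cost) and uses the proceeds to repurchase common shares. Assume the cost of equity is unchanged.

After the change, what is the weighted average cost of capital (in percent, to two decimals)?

After the change:
Total capital V = 14.22 + 19.78 = 34.
Equity: weight = 14.22/34 = 0.4182; cost = 12.36%.
Mortgage bonds: weight = 19.78/34 = 0.5818; after-tax cost = 9.23% × (1 − 35%) = 5.9995%.
WACC = 0.4182 × 12.3600% + 0.5818 × 5.9995% = 8.6597%.

8.66%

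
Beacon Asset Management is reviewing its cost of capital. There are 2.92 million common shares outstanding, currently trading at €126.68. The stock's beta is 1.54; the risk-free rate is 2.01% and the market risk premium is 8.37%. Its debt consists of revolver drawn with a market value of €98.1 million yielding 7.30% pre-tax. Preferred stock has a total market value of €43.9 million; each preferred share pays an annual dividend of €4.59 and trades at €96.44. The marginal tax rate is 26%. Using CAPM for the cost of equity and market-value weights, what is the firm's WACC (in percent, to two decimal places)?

12.21%

Cost of equity via CAPM: Re = 2.01% + 1.54 × 8.37% = 14.8998%.
Cost of preferred: Rp = 4.59 / 96.44 = 4.7594%.
Market value of equity E = 126.68 × 2.92m = 369.9056m.
Total capital V = 369.9056 + 43.9 + 98.1 = 511.9056.
Equity: weight = 369.9056/511.9056 = 0.7226; cost = 14.8998%.
Preferred: weight = 43.9/511.9056 = 0.0858; cost = 4.7594%.
Revolver drawn: weight = 98.1/511.9056 = 0.1916; after-tax cost = 7.3% × (1 − 26%) = 5.4020%.
WACC = 0.7226 × 14.8998% + 0.0858 × 4.7594% + 0.1916 × 5.4020% = 12.2101%.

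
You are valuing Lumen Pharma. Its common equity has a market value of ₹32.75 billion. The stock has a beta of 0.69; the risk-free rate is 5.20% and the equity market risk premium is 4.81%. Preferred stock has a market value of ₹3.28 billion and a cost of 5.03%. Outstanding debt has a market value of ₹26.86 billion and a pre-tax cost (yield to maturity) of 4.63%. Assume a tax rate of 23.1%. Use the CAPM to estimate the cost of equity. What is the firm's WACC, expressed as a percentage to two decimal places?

Cost of equity via CAPM: Re = 5.2% + 0.69 × 4.81% = 8.5189%.
Total capital V = 32.75 + 3.28 + 26.86 = 62.89.
Equity: weight = 32.75/62.89 = 0.5208; cost = 8.5189%.
Preferred: weight = 3.28/62.89 = 0.0522; cost = 5.03%.
Debt: weight = 26.86/62.89 = 0.4271; after-tax cost = 4.63% × (1 − 23.1%) = 3.5605%.
WACC = 0.5208 × 8.5189% + 0.0522 × 5.0300% + 0.4271 × 3.5605% = 6.2192%.

6.22%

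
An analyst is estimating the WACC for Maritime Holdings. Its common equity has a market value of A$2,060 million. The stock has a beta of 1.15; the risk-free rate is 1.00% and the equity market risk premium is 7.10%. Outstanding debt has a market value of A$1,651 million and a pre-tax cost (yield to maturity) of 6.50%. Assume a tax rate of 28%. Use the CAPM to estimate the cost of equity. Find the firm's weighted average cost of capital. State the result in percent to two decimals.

7.17%

Cost of equity via CAPM: Re = 1.0% + 1.15 × 7.1% = 9.1650%.
Total capital V = 2060 + 1651 = 3711.
Equity: weight = 2060/3711 = 0.5551; cost = 9.165%.
Debt: weight = 1651/3711 = 0.4449; after-tax cost = 6.5% × (1 − 28%) = 4.6800%.
WACC = 0.5551 × 9.1650% + 0.4449 × 4.6800% = 7.1697%.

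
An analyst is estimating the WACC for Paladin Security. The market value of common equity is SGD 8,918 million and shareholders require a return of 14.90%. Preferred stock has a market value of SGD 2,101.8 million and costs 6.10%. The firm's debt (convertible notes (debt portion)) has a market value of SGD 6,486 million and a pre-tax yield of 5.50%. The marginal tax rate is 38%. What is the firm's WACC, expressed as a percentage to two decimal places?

Total capital V = 8918 + 2101.8 + 6486 = 17505.8.
Equity: weight = 8918/17505.8 = 0.5094; cost = 14.9%.
Preferred: weight = 2101.8/17505.8 = 0.1201; cost = 6.1%.
Convertible notes (debt portion): weight = 6486/17505.8 = 0.3705; after-tax cost = 5.5% × (1 − 38%) = 3.4100%.
WACC = 0.5094 × 14.9000% + 0.1201 × 6.1000% + 0.3705 × 3.4100% = 9.5863%.

9.59%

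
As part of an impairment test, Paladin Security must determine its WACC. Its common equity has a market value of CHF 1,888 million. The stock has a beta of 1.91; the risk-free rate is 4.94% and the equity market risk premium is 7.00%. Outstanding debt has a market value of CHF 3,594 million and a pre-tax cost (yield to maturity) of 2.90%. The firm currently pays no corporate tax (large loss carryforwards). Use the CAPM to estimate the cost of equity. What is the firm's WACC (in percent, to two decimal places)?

8.21%

Cost of equity via CAPM: Re = 4.94% + 1.91 × 7.0% = 18.3100%.
Total capital V = 1888 + 3594 = 5482.
Equity: weight = 1888/5482 = 0.3444; cost = 18.31%.
Debt: weight = 3594/5482 = 0.6556; after-tax cost = 2.9% × (1 − 0%) = 2.9000%.
WACC = 0.3444 × 18.3100% + 0.6556 × 2.9000% = 8.2072%.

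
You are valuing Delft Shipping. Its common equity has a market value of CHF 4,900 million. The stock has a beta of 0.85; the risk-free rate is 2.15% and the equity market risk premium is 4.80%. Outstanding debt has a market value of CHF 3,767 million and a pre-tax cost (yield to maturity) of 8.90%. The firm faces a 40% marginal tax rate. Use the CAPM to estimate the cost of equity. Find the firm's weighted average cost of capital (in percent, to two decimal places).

5.84%

Cost of equity via CAPM: Re = 2.15% + 0.85 × 4.8% = 6.2300%.
Total capital V = 4900 + 3767 = 8667.
Equity: weight = 4900/8667 = 0.5654; cost = 6.23%.
Debt: weight = 3767/8667 = 0.4346; after-tax cost = 8.9% × (1 − 40%) = 5.3400%.
WACC = 0.5654 × 6.2300% + 0.4346 × 5.3400% = 5.8432%.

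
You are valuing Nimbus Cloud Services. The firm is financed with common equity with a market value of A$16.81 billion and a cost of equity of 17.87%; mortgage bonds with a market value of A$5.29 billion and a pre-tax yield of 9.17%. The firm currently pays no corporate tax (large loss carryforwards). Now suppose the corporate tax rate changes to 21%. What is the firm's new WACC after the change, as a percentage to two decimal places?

15.33%

After the change:
Total capital V = 16.81 + 5.29 = 22.1.
Equity: weight = 16.81/22.1 = 0.7606; cost = 17.87%.
Mortgage bonds: weight = 5.29/22.1 = 0.2394; after-tax cost = 9.17% × (1 − 21%) = 7.2443%.
WACC = 0.7606 × 17.8700% + 0.2394 × 7.2443% = 15.3266%.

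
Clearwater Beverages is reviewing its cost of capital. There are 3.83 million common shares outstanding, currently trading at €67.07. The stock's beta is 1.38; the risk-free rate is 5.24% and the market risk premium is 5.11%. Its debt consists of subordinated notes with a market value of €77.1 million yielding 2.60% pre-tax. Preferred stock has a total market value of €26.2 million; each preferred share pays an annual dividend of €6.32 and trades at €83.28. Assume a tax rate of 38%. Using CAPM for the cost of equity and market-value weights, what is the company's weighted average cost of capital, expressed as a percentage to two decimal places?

Cost of equity via CAPM: Re = 5.24% + 1.38 × 5.11% = 12.2918%.
Cost of preferred: Rp = 6.32 / 83.28 = 7.5889%.
Market value of equity E = 67.07 × 3.83m = 256.8781m.
Total capital V = 256.8781 + 26.2 + 77.1 = 360.1781.
Equity: weight = 256.8781/360.1781 = 0.7132; cost = 12.2918%.
Preferred: weight = 26.2/360.1781 = 0.0727; cost = 7.5889%.
Subordinated notes: weight = 77.1/360.1781 = 0.2141; after-tax cost = 2.6% × (1 − 38%) = 1.6120%.
WACC = 0.7132 × 12.2918% + 0.0727 × 7.5889% + 0.2141 × 1.6120% = 9.6636%.

9.66%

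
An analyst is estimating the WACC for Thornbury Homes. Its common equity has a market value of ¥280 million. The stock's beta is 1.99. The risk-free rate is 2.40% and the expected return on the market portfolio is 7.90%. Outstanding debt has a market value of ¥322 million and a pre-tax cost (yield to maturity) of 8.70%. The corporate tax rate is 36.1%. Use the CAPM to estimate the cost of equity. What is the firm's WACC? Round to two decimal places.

Market risk premium = 7.9% − 2.4% = 5.5%.
Cost of equity via CAPM: Re = 2.4% + 1.99 × 5.5% = 13.3450%.
Total capital V = 280 + 322 = 602.
Equity: weight = 280/602 = 0.4651; cost = 13.345%.
Debt: weight = 322/602 = 0.5349; after-tax cost = 8.7% × (1 − 36.1%) = 5.5593%.
WACC = 0.4651 × 13.3450% + 0.5349 × 5.5593% = 9.1806%.

9.18%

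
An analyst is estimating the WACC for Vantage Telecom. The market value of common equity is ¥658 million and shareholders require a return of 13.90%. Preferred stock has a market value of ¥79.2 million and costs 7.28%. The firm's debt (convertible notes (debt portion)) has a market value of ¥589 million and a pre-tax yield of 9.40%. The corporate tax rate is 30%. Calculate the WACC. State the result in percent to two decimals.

10.25%

Total capital V = 658 + 79.2 + 589 = 1326.2.
Equity: weight = 658/1326.2 = 0.4962; cost = 13.9%.
Preferred: weight = 79.2/1326.2 = 0.0597; cost = 7.28%.
Convertible notes (debt portion): weight = 589/1326.2 = 0.4441; after-tax cost = 9.4% × (1 − 30%) = 6.5800%.
WACC = 0.4962 × 13.9000% + 0.0597 × 7.2800% + 0.4441 × 6.5800% = 10.2537%.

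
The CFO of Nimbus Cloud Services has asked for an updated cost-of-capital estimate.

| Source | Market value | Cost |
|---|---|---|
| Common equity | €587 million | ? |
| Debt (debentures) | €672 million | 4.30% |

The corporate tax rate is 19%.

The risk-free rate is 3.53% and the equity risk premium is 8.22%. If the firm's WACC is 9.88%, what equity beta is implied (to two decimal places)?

1.66

Total capital V = 587 + 672 = 1259.
Equity weight = 587/1259 = 0.4662.
Debentures weight = 672/1259 = 0.5338.
Debt contribution = 0.5338 × 4.3% × (1 − 19%) = 1.8591%.
Required equity contribution = 9.88% − 1.8591% = 8.0209%  ⇒  Re = 17.2033%.
CAPM: 17.2033% = 3.53% + β × 8.22%  ⇒  β = 1.6634.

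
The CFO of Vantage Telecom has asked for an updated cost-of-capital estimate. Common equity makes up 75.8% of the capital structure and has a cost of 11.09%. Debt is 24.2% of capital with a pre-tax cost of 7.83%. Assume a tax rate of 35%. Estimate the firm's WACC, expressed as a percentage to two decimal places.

9.64%

After-tax cost of debt = 7.83% × (1 − 35%) = 5.0895%.
WACC = 0.758 × 11.0900% + 0.242 × 5.0895% = 9.6379%.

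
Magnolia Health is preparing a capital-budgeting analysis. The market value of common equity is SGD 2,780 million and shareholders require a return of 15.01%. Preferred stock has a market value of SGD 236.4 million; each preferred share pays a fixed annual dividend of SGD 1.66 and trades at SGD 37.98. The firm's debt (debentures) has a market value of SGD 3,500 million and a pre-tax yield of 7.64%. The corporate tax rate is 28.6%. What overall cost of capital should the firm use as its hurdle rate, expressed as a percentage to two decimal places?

9.49%

Cost of preferred: Rp = 1.66 / 37.98 = 4.3707%.
Total capital V = 2780 + 236.4 + 3500 = 6516.4.
Equity: weight = 2780/6516.4 = 0.4266; cost = 15.01%.
Preferred: weight = 236.4/6516.4 = 0.0363; cost = 4.3707%.
Debentures: weight = 3500/6516.4 = 0.5371; after-tax cost = 7.64% × (1 − 28.6%) = 5.4550%.
WACC = 0.4266 × 15.0100% + 0.0363 × 4.3707% + 0.5371 × 5.4550% = 9.4920%.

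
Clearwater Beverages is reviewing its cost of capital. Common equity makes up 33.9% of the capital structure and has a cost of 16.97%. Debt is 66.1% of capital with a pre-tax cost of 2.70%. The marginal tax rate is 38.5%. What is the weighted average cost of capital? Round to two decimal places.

6.85%

After-tax cost of debt = 2.7% × (1 − 38.5%) = 1.6605%.
WACC = 0.339 × 16.9700% + 0.661 × 1.6605% = 6.8504%.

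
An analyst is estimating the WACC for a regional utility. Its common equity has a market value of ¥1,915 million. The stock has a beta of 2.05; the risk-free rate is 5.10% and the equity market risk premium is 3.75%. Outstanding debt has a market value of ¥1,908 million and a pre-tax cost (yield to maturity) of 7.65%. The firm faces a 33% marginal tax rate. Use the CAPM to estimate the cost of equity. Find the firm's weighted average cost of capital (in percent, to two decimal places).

8.96%

Cost of equity via CAPM: Re = 5.1% + 2.05 × 3.75% = 12.7875%.
Total capital V = 1915 + 1908 = 3823.
Equity: weight = 1915/3823 = 0.5009; cost = 12.7875%.
Debt: weight = 1908/3823 = 0.4991; after-tax cost = 7.65% × (1 − 33%) = 5.1255%.
WACC = 0.5009 × 12.7875% + 0.4991 × 5.1255% = 8.9635%.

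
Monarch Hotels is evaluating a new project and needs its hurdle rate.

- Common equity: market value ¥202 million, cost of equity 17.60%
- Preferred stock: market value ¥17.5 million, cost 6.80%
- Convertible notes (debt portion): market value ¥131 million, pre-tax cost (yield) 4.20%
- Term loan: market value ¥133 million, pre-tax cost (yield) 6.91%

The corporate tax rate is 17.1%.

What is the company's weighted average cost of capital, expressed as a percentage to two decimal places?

Total capital V = 202 + 17.5 + 131 + 133 = 483.5.
Equity: weight = 202/483.5 = 0.4178; cost = 17.6%.
Preferred: weight = 17.5/483.5 = 0.0362; cost = 6.8%.
Convertible notes (debt portion): weight = 131/483.5 = 0.2709; after-tax cost = 4.2% × (1 − 17.1%) = 3.4818%.
Term loan: weight = 133/483.5 = 0.2751; after-tax cost = 6.91% × (1 − 17.1%) = 5.7284%.
WACC = 0.4178 × 17.6000% + 0.0362 × 6.8000% + 0.2709 × 3.4818% + 0.2751 × 5.7284% = 10.1183%.

10.12%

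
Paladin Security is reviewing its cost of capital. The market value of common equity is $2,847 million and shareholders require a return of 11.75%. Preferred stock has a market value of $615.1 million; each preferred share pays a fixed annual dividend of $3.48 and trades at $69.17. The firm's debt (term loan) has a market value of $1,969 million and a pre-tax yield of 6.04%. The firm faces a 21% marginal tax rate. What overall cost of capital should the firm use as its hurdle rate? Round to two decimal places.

8.46%

Cost of preferred: Rp = 3.48 / 69.17 = 5.0311%.
Total capital V = 2847 + 615.1 + 1969 = 5431.1.
Equity: weight = 2847/5431.1 = 0.5242; cost = 11.75%.
Preferred: weight = 615.1/5431.1 = 0.1133; cost = 5.0311%.
Term loan: weight = 1969/5431.1 = 0.3625; after-tax cost = 6.04% × (1 − 21%) = 4.7716%.
WACC = 0.5242 × 11.7500% + 0.1133 × 5.0311% + 0.3625 × 4.7716% = 8.4591%.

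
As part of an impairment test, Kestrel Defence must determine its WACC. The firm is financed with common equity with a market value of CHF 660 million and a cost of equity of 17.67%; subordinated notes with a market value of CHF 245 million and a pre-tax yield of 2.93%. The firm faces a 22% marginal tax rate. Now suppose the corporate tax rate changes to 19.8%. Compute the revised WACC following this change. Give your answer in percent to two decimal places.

13.52%

After the change:
Total capital V = 660 + 245 = 905.
Equity: weight = 660/905 = 0.7293; cost = 17.67%.
Subordinated notes: weight = 245/905 = 0.2707; after-tax cost = 2.93% × (1 − 19.8%) = 2.3499%.
WACC = 0.7293 × 17.6700% + 0.2707 × 2.3499% = 13.5226%.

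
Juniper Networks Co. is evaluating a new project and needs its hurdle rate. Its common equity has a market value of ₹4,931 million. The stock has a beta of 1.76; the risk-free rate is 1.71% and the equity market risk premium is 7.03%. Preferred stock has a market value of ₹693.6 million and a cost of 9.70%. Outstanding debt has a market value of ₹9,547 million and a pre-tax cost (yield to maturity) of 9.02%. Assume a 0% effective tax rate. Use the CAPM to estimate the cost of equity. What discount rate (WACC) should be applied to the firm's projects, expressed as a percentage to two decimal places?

Cost of equity via CAPM: Re = 1.71% + 1.76 × 7.03% = 14.0828%.
Total capital V = 4931 + 693.6 + 9547 = 15171.6.
Equity: weight = 4931/15171.6 = 0.3250; cost = 14.0828%.
Preferred: weight = 693.6/15171.6 = 0.0457; cost = 9.7%.
Debt: weight = 9547/15171.6 = 0.6293; after-tax cost = 9.02% × (1 − 0%) = 9.0200%.
WACC = 0.3250 × 14.0828% + 0.0457 × 9.7000% + 0.6293 × 9.0200% = 10.6966%.

10.70%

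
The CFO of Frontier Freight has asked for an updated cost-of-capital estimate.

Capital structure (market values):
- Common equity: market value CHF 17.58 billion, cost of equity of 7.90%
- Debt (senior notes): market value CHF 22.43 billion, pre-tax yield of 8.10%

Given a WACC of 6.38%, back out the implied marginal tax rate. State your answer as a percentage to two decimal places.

35.94%

Total capital V = 17.58 + 22.43 = 40.01.
Equity weight = 17.58/40.01 = 0.4394.
Senior notes weight = 22.43/40.01 = 0.5606.
Equity contribution = 0.4394 × 7.9% = 3.4712%.
Debt contribution must be 6.38% − 3.4712% = 2.9088%.
0.5606 × 8.1% × (1 − T) = 2.9088%  ⇒  (1 − T) = 0.6406.
T = 35.9424%.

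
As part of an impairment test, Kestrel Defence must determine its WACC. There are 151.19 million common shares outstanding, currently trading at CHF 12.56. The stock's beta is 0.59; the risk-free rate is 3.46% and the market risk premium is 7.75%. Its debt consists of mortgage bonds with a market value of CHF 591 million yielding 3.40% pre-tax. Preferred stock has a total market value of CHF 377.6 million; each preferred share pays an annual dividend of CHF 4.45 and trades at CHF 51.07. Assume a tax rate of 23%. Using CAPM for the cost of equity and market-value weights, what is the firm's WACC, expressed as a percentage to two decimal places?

Cost of equity via CAPM: Re = 3.46% + 0.59 × 7.75% = 8.0325%.
Cost of preferred: Rp = 4.45 / 51.07 = 8.7135%.
Market value of equity E = 12.56 × 151.19m = 1898.9464m.
Total capital V = 1898.9464 + 377.6 + 591 = 2867.5464.
Equity: weight = 1898.9464/2867.5464 = 0.6622; cost = 8.0325%.
Preferred: weight = 377.6/2867.5464 = 0.1317; cost = 8.7135%.
Mortgage bonds: weight = 591/2867.5464 = 0.2061; after-tax cost = 3.4% × (1 − 23%) = 2.6180%.
WACC = 0.6622 × 8.0325% + 0.1317 × 8.7135% + 0.2061 × 2.6180% = 7.0062%.

7.01%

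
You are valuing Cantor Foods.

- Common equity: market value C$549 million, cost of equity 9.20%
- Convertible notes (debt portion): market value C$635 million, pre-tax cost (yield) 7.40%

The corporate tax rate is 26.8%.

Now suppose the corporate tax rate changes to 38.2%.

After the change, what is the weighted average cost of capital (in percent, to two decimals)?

After the change:
Total capital V = 549 + 635 = 1184.
Equity: weight = 549/1184 = 0.4637; cost = 9.2%.
Convertible notes (debt portion): weight = 635/1184 = 0.5363; after-tax cost = 7.4% × (1 − 38.2%) = 4.5732%.
WACC = 0.4637 × 9.2000% + 0.5363 × 4.5732% = 6.7186%.

6.72%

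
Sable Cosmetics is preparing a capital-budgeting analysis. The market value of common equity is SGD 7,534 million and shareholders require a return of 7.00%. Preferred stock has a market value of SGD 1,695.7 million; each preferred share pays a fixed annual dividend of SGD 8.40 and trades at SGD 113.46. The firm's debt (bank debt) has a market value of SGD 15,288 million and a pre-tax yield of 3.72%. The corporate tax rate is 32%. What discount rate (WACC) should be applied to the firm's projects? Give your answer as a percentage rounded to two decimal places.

4.24%

Cost of preferred: Rp = 8.4 / 113.46 = 7.4035%.
Total capital V = 7534 + 1695.7 + 15288 = 24517.7.
Equity: weight = 7534/24517.7 = 0.3073; cost = 7%.
Preferred: weight = 1695.7/24517.7 = 0.0692; cost = 7.4035%.
Bank debt: weight = 15288/24517.7 = 0.6235; after-tax cost = 3.72% × (1 − 32%) = 2.5296%.
WACC = 0.3073 × 7.0000% + 0.0692 × 7.4035% + 0.6235 × 2.5296% = 4.2404%.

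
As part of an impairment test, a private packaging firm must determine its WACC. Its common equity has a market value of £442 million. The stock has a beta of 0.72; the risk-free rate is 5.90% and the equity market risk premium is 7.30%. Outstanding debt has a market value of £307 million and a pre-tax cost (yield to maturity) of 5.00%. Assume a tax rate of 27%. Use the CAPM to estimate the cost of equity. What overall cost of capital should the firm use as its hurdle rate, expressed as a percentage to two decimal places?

Cost of equity via CAPM: Re = 5.9% + 0.72 × 7.3% = 11.1560%.
Total capital V = 442 + 307 = 749.
Equity: weight = 442/749 = 0.5901; cost = 11.156%.
Debt: weight = 307/749 = 0.4099; after-tax cost = 5% × (1 − 27%) = 3.6500%.
WACC = 0.5901 × 11.1560% + 0.4099 × 3.6500% = 8.0794%.

8.08%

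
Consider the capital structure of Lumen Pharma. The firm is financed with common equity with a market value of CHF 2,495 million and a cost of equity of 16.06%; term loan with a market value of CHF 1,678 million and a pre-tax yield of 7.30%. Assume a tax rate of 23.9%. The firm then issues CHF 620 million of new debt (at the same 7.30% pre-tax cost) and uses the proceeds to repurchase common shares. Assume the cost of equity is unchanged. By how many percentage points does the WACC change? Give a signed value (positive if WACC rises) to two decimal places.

Current WACC:
Total capital V = 2495 + 1678 = 4173.
Equity: weight = 2495/4173 = 0.5979; cost = 16.06%.
Term loan: weight = 1678/4173 = 0.4021; after-tax cost = 7.3% × (1 − 23.9%) = 5.5553%.
WACC = 0.5979 × 16.0600% + 0.4021 × 5.5553% = 11.8360%.
After the change:
Total capital V = 1875 + 2298 = 4173.
Equity: weight = 1875/4173 = 0.4493; cost = 16.06%.
Term loan: weight = 2298/4173 = 0.5507; after-tax cost = 7.3% × (1 − 23.9%) = 5.5553%.
WACC = 0.4493 × 16.0600% + 0.5507 × 5.5553% = 10.2752%.
Change in WACC = 10.2752% − 11.8360% = -1.5607 pp.

-1.56 pp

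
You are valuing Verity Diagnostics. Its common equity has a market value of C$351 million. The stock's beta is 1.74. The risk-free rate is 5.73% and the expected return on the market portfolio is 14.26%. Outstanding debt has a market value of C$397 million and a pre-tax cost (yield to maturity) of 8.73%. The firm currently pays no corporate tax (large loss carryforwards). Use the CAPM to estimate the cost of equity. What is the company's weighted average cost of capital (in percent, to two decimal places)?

14.29%

Market risk premium = 14.26% − 5.73% = 8.53%.
Cost of equity via CAPM: Re = 5.73% + 1.74 × 8.53% = 20.5722%.
Total capital V = 351 + 397 = 748.
Equity: weight = 351/748 = 0.4693; cost = 20.5722%.
Debt: weight = 397/748 = 0.5307; after-tax cost = 8.73% × (1 − 0%) = 8.7300%.
WACC = 0.4693 × 20.5722% + 0.5307 × 8.7300% = 14.2870%.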